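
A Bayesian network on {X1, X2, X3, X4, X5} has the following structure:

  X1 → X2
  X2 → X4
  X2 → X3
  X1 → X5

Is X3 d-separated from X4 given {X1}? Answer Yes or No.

Only one path connects X3 and X4:
Path 1: X3 ← X2 → X4
  X2 is a fork and X2 is not conditioned on — no node blocks this path, so it is active.
At least one path is unblocked, so d-separation fails.

No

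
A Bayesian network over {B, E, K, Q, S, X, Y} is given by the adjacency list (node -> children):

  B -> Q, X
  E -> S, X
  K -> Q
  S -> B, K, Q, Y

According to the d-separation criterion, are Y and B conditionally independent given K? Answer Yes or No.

4 paths connect Y and B; each must be blocked for d-separation to hold:
  1. Y ← S → K → Q ← B — S:fork[open]; K:chain[blocks]; Q:collider[blocks] ⇒ blocked
  2. Y ← S ← E → X ← B — S:chain[open]; E:fork[open]; X:collider[blocks] ⇒ blocked
  3. Y ← S → B — S:fork[open] ⇒ active
  4. Y ← S → Q ← B — S:fork[open]; Q:collider[blocks] ⇒ blocked
At least one path is unblocked, so d-separation fails.

No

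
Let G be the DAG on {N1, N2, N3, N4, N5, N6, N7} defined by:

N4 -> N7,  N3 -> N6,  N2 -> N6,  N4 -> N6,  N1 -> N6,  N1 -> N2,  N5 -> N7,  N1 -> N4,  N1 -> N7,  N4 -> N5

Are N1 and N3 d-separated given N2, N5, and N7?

We examine all 5 paths between N1 and N3:
Path 1: N1 → N6 ← N3
  N6 is a collider here and neither N6 nor any of its descendants is conditioned on, so the collider stays closed — the path is blocked at N6.
Path 2: N1 → N7 ← N5 ← N4 → N6 ← N3
  N5 is a chain here and N5 is conditioned on, so the path is blocked at N5.
Path 3: N1 → N7 ← N4 → N6 ← N3
  N6 is a collider here and neither N6 nor any of its descendants is conditioned on, so the collider stays closed — the path is blocked at N6.
Path 4: N1 → N2 → N6 ← N3
  N2 is a chain here and N2 is conditioned on, so the path is blocked at N2.
Path 5: N1 → N4 → N6 ← N3
  N6 is a collider here and neither N6 nor any of its descendants is conditioned on, so the collider stays closed — the path is blocked at N6.
All paths are blocked; N1 ⊥ N3 | {N2, N5, N7} holds.

Yes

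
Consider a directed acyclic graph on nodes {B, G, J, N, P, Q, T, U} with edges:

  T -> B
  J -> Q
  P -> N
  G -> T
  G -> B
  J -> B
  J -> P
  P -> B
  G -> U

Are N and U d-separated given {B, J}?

Enumerating the 4 paths from N to U and testing each for blocking by {B, J}:
  1. N ← P → B ← T ← G → U — P:fork[open]; B:collider[open]; T:chain[open]; G:fork[open] ⇒ active
  2. N ← P → B ← G → U — P:fork[open]; B:collider[open]; G:fork[open] ⇒ active
  3. N ← P ← J → B ← T ← G → U — P:chain[open]; J:fork[blocks]; B:collider[open]; T:chain[open]; G:fork[open] ⇒ blocked
  4. N ← P ← J → B ← G → U — P:chain[open]; J:fork[blocks]; B:collider[open]; G:fork[open] ⇒ blocked
At least one path is unblocked, so d-separation fails.

No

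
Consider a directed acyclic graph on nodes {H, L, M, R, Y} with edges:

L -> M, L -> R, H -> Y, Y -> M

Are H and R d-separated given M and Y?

The only undirected path from H to R is:
Path 1: H → Y → M ← L → R
  Y is a chain here and Y is conditioned on, so the path is blocked at Y.
All paths are blocked; H ⊥ R | {M, Y} holds.

Yes — H and R are d-separated given {M, Y}.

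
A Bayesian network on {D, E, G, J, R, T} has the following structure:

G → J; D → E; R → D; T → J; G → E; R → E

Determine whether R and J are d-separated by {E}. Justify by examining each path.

No

We examine all 2 paths between R and J:
  1. R → E ← G → J — E:collider[open]; G:fork[open] ⇒ active
  2. R → D → E ← G → J — D:chain[open]; E:collider[open]; G:fork[open] ⇒ active
Since the path R → E ← G → J is active, R and J are not d-separated given {E}.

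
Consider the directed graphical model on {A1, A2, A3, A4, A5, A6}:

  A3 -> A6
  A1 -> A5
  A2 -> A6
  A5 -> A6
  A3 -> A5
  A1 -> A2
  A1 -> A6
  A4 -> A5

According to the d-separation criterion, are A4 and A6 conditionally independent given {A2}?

No

We examine all 4 paths between A4 and A6:
Path 1: A4 → A5 ← A1 → A6
  A5 is a collider here and neither A5 nor any of its descendants is conditioned on, so the collider stays closed — the path is blocked at A5.
Path 2: A4 → A5 ← A1 → A2 → A6
  A5 is a collider here and neither A5 nor any of its descendants is conditioned on, so the collider stays closed — the path is blocked at A5.
Path 3: A4 → A5 → A6
  A5 is a chain and A5 is not conditioned on — no node blocks this path, so it is active.
Path 4: A4 → A5 ← A3 → A6
  A5 is a collider here and neither A5 nor any of its descendants is conditioned on, so the collider stays closed — the path is blocked at A5.
Since the path A4 → A5 → A6 is active, A4 and A6 are not d-separated given {A2}.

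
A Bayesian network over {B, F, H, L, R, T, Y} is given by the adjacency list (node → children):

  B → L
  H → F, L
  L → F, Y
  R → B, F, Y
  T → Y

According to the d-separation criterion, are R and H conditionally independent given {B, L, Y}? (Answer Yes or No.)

Yes

6 paths connect R and H; each must be blocked for d-separation to hold:
  1. R → B → L → F ← H — B:chain[blocks]; L:chain[blocks]; F:collider[blocks] ⇒ blocked
  2. R → B → L ← H — B:chain[blocks]; L:collider[open] ⇒ blocked
  3. R → Y ← L → F ← H — Y:collider[open]; L:fork[blocks]; F:collider[blocks] ⇒ blocked
  4. R → Y ← L ← H — Y:collider[open]; L:chain[blocks] ⇒ blocked
  5. R → F ← L ← H — F:collider[blocks]; L:chain[blocks] ⇒ blocked
  6. R → F ← H — F:collider[blocks] ⇒ blocked
Since every path is blocked, d-separation holds.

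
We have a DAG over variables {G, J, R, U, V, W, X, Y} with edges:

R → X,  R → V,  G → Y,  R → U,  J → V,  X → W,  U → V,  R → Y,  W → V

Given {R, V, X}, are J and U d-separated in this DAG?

We examine all 3 paths between J and U:
  1. J → V ← U — V:collider[open] ⇒ active
  2. J → V ← R → U — V:collider[open]; R:fork[blocks] ⇒ blocked
  3. J → V ← W ← X ← R → U — V:collider[open]; W:chain[open]; X:chain[blocks]; R:fork[blocks] ⇒ blocked
At least one path is unblocked, so d-separation fails.

No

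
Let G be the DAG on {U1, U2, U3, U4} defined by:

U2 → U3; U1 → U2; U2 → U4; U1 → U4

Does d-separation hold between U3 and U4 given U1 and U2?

2 paths connect U3 and U4; each must be blocked for d-separation to hold:
Path 1: U3 ← U2 ← U1 → U4
  U2 is a chain here and U2 is conditioned on, so the path is blocked at U2.
Path 2: U3 ← U2 → U4
  U2 is a fork here and U2 is conditioned on, so the path is blocked at U2.
Since every path is blocked, d-separation holds.

Yes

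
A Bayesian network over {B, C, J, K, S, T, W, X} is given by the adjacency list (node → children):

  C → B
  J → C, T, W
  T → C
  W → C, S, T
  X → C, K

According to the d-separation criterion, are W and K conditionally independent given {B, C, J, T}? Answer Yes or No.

We examine all 5 paths between W and K:
Path 1: W → T → C ← X → K
  T is a chain here and T is conditioned on, so the path is blocked at T.
Path 2: W → T ← J → C ← X → K
  J is a fork here and J is conditioned on, so the path is blocked at J.
Path 3: W → C ← X → K
  C is a collider and C is conditioned on, which opens it; X is a fork and X is not conditioned on — no node blocks this path, so it is active.
Path 4: W ← J → T → C ← X → K
  J is a fork here and J is conditioned on, so the path is blocked at J.
Path 5: W ← J → C ← X → K
  J is a fork here and J is conditioned on, so the path is blocked at J.
At least one path is unblocked, so d-separation fails.

No — W and K are not d-separated given {B, C, J, T}.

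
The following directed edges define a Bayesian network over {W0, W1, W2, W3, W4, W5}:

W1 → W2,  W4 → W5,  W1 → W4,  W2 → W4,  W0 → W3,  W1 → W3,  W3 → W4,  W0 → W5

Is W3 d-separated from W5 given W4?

4 paths connect W3 and W5; each must be blocked for d-separation to hold:
Path 1: W3 → W4 → W5
  W4 is a chain here and W4 is conditioned on, so the path is blocked at W4.
Path 2: W3 ← W1 → W2 → W4 → W5
  W4 is a chain here and W4 is conditioned on, so the path is blocked at W4.
Path 3: W3 ← W1 → W4 → W5
  W4 is a chain here and W4 is conditioned on, so the path is blocked at W4.
Path 4: W3 ← W0 → W5
  W0 is a fork and W0 is not conditioned on — no node blocks this path, so it is active.
Because an active path exists, W3 and W5 are not d-separated.

No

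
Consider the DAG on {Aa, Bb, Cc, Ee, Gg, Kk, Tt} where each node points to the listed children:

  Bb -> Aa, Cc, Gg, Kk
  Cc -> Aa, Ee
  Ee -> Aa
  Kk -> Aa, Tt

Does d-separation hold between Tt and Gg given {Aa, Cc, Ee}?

No — Tt and Gg are not d-separated given {Aa, Cc, Ee}.

4 paths connect Tt and Gg; each must be blocked for d-separation to hold:
Path 1: Tt ← Kk ← Bb → Gg
  Kk is a chain and Kk is not conditioned on; Bb is a fork and Bb is not conditioned on — no node blocks this path, so it is active.
Path 2: Tt ← Kk → Aa ← Ee ← Cc ← Bb → Gg
  Ee is a chain here and Ee is conditioned on, so the path is blocked at Ee.
Path 3: Tt ← Kk → Aa ← Bb → Gg
  Kk is a fork and Kk is not conditioned on; Aa is a collider and Aa is conditioned on, which opens it; Bb is a fork and Bb is not conditioned on — no node blocks this path, so it is active.
Path 4: Tt ← Kk → Aa ← Cc ← Bb → Gg
  Cc is a chain here and Cc is conditioned on, so the path is blocked at Cc.
At least one path is unblocked, so d-separation fails.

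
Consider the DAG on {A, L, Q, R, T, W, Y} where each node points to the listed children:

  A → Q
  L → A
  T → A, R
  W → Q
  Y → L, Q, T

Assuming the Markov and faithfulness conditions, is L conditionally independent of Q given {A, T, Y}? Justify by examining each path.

Yes — L and Q are d-separated given {A, T, Y}.

4 paths connect L and Q; each must be blocked for d-separation to hold:
Path 1: L → A → Q
  A is a chain here and A is conditioned on, so the path is blocked at A.
Path 2: L → A ← T ← Y → Q
  T is a chain here and T is conditioned on, so the path is blocked at T.
Path 3: L ← Y → Q
  Y is a fork here and Y is conditioned on, so the path is blocked at Y.
Path 4: L ← Y → T → A → Q
  Y is a fork here and Y is conditioned on, so the path is blocked at Y.
All paths are blocked; L ⊥ Q | {A, T, Y} holds.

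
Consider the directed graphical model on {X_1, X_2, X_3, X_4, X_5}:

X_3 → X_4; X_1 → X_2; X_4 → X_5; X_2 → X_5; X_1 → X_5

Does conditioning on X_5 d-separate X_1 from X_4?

Enumerating the 2 paths from X_1 to X_4 and testing each for blocking by {X_5}:
Path 1: X_1 → X_2 → X_5 ← X_4
  X_2 is a chain and X_2 is not conditioned on; X_5 is a collider and X_5 is conditioned on, which opens it — no node blocks this path, so it is active.
Path 2: X_1 → X_5 ← X_4
  X_5 is a collider and X_5 is conditioned on, which opens it — no node blocks this path, so it is active.
At least one path is unblocked, so d-separation fails.

No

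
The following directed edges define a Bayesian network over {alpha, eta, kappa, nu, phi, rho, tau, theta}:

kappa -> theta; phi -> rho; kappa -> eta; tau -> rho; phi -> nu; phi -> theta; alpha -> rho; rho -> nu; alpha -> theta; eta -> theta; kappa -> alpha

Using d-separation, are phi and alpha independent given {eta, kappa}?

There are 5 undirected paths between phi and alpha; checking each against the conditioning set {eta, kappa}:
  1. phi → rho ← alpha — rho:collider[blocks] ⇒ blocked
  2. phi → theta ← eta ← kappa → alpha — theta:collider[blocks]; eta:chain[blocks]; kappa:fork[blocks] ⇒ blocked
  3. phi → theta ← kappa → alpha — theta:collider[blocks]; kappa:fork[blocks] ⇒ blocked
  4. phi → theta ← alpha — theta:collider[blocks] ⇒ blocked
  5. phi → nu ← rho ← alpha — nu:collider[blocks]; rho:chain[open] ⇒ blocked
All paths are blocked; phi ⊥ alpha | {eta, kappa} holds.

Yes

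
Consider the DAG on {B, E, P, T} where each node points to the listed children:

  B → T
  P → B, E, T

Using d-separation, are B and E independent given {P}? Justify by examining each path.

Enumerating the 2 paths from B to E and testing each for blocking by {P}:
  1. B ← P → E — P:fork[blocks] ⇒ blocked
  2. B → T ← P → E — T:collider[blocks]; P:fork[blocks] ⇒ blocked
Every path is blocked, so B and E are d-separated given {P}.

Yes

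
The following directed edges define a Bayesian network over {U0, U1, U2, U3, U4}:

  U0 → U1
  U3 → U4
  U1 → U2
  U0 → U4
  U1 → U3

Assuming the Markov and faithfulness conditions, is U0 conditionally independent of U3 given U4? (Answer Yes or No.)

We examine all 2 paths between U0 and U3:
Path 1: U0 → U1 → U3
  U1 is a chain and U1 is not conditioned on — no node blocks this path, so it is active.
Path 2: U0 → U4 ← U3
  U4 is a collider and U4 is conditioned on, which opens it — no node blocks this path, so it is active.
At least one path is unblocked, so d-separation fails.

No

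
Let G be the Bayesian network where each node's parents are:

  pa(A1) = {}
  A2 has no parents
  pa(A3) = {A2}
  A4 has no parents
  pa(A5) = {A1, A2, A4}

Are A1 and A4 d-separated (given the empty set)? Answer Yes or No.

Yes

Only one path connects A1 and A4:
  1. A1 → A5 ← A4 — A5:collider[blocks] ⇒ blocked
Every path is blocked, so A1 and A4 are d-separated given ∅.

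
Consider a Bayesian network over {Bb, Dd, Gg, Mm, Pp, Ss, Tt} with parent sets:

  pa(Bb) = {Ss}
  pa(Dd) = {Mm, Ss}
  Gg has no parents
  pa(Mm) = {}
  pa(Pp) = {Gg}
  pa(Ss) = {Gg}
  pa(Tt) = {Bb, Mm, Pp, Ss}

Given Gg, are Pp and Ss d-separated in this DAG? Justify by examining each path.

Yes — Pp and Ss are d-separated given {Gg}.

We examine all 4 paths between Pp and Ss:
Path 1: Pp ← Gg → Ss
  Gg is a fork here and Gg is conditioned on, so the path is blocked at Gg.
Path 2: Pp → Tt ← Mm → Dd ← Ss
  Tt is a collider here and neither Tt nor any of its descendants is conditioned on, so the collider stays closed — the path is blocked at Tt.
Path 3: Pp → Tt ← Ss
  Tt is a collider here and neither Tt nor any of its descendants is conditioned on, so the collider stays closed — the path is blocked at Tt.
Path 4: Pp → Tt ← Bb ← Ss
  Tt is a collider here and neither Tt nor any of its descendants is conditioned on, so the collider stays closed — the path is blocked at Tt.
All paths are blocked; Pp ⊥ Ss | {Gg} holds.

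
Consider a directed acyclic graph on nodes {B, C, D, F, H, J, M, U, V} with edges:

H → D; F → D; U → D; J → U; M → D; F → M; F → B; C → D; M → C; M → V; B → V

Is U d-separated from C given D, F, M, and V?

No

There are 4 undirected paths between U and C; checking each against the conditioning set {D, F, M, V}:
  1. U → D ← C — D:collider[open] ⇒ active
  2. U → D ← F → B → V ← M → C — D:collider[open]; F:fork[blocks]; B:chain[open]; V:collider[open]; M:fork[blocks] ⇒ blocked
  3. U → D ← F → M → C — D:collider[open]; F:fork[blocks]; M:chain[blocks] ⇒ blocked
  4. U → D ← M → C — D:collider[open]; M:fork[blocks] ⇒ blocked
Since the path U → D ← C is active, U and C are not d-separated given {D, F, M, V}.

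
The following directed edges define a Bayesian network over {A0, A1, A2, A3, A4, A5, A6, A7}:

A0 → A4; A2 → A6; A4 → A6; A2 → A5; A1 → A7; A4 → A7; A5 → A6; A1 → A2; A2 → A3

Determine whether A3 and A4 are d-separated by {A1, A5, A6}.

Enumerating the 3 paths from A3 to A4 and testing each for blocking by {A1, A5, A6}:
Path 1: A3 ← A2 → A5 → A6 ← A4
  A5 is a chain here and A5 is conditioned on, so the path is blocked at A5.
Path 2: A3 ← A2 ← A1 → A7 ← A4
  A1 is a fork here and A1 is conditioned on, so the path is blocked at A1.
Path 3: A3 ← A2 → A6 ← A4
  A2 is a fork and A2 is not conditioned on; A6 is a collider and A6 is conditioned on, which opens it — no node blocks this path, so it is active.
At least one path is unblocked, so d-separation fails.

No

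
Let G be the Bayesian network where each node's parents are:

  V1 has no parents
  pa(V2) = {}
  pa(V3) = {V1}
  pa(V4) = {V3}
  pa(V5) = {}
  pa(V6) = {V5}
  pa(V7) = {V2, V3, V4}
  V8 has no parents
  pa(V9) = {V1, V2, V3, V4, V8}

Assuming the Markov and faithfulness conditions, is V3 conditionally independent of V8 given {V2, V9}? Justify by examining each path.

No

There are 6 undirected paths between V3 and V8; checking each against the conditioning set {V2, V9}:
  1. V3 → V9 ← V8 — V9:collider[open] ⇒ active
  2. V3 → V4 → V9 ← V8 — V4:chain[open]; V9:collider[open] ⇒ active
  3. V3 → V4 → V7 ← V2 → V9 ← V8 — V4:chain[open]; V7:collider[blocks]; V2:fork[blocks]; V9:collider[open] ⇒ blocked
  4. V3 → V7 ← V4 → V9 ← V8 — V7:collider[blocks]; V4:fork[open]; V9:collider[open] ⇒ blocked
  5. V3 → V7 ← V2 → V9 ← V8 — V7:collider[blocks]; V2:fork[blocks]; V9:collider[open] ⇒ blocked
  6. V3 ← V1 → V9 ← V8 — V1:fork[open]; V9:collider[open] ⇒ active
Since the path V3 → V9 ← V8 is active, V3 and V8 are not d-separated given {V2, V9}.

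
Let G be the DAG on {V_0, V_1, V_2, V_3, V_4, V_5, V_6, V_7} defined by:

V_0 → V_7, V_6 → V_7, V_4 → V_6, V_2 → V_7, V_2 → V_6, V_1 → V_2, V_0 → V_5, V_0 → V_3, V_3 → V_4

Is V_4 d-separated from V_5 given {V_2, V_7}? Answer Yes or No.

There are 3 undirected paths between V_4 and V_5; checking each against the conditioning set {V_2, V_7}:
Path 1: V_4 ← V_3 ← V_0 → V_5
  V_3 is a chain and V_3 is not conditioned on; V_0 is a fork and V_0 is not conditioned on — no node blocks this path, so it is active.
Path 2: V_4 → V_6 ← V_2 → V_7 ← V_0 → V_5
  V_2 is a fork here and V_2 is conditioned on, so the path is blocked at V_2.
Path 3: V_4 → V_6 → V_7 ← V_0 → V_5
  V_6 is a chain and V_6 is not conditioned on; V_7 is a collider and V_7 is conditioned on, which opens it; V_0 is a fork and V_0 is not conditioned on — no node blocks this path, so it is active.
Because an active path exists, V_4 and V_5 are not d-separated.

No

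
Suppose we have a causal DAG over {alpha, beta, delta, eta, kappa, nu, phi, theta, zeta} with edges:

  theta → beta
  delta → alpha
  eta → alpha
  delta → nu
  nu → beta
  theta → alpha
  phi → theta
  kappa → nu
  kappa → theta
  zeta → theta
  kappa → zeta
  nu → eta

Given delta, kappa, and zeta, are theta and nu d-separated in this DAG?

There are 5 undirected paths between theta and nu; checking each against the conditioning set {delta, kappa, zeta}:
Path 1: theta → alpha ← eta ← nu
  alpha is a collider here and neither alpha nor any of its descendants is conditioned on, so the collider stays closed — the path is blocked at alpha.
Path 2: theta → alpha ← delta → nu
  alpha is a collider here and neither alpha nor any of its descendants is conditioned on, so the collider stays closed — the path is blocked at alpha.
Path 3: theta ← kappa → nu
  kappa is a fork here and kappa is conditioned on, so the path is blocked at kappa.
Path 4: theta ← zeta ← kappa → nu
  zeta is a chain here and zeta is conditioned on, so the path is blocked at zeta.
Path 5: theta → beta ← nu
  beta is a collider here and neither beta nor any of its descendants is conditioned on, so the collider stays closed — the path is blocked at beta.
Every path is blocked, so theta and nu are d-separated given {delta, kappa, zeta}.

Yes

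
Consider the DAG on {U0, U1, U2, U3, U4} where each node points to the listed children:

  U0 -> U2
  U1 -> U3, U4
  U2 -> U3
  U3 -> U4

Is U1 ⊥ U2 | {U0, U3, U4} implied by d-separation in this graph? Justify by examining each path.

No

There are 2 undirected paths between U1 and U2; checking each against the conditioning set {U0, U3, U4}:
Path 1: U1 → U3 ← U2
  U3 is a collider and U3 is conditioned on, which opens it — no node blocks this path, so it is active.
Path 2: U1 → U4 ← U3 ← U2
  U3 is a chain here and U3 is conditioned on, so the path is blocked at U3.
Since the path U1 → U3 ← U2 is active, U1 and U2 are not d-separated given {U0, U3, U4}.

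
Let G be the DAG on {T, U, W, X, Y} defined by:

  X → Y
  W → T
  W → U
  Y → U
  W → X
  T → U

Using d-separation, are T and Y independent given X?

Yes

Enumerating the 4 paths from T to Y and testing each for blocking by {X}:
  1. T → U ← Y — U:collider[blocks] ⇒ blocked
  2. T → U ← W → X → Y — U:collider[blocks]; W:fork[open]; X:chain[blocks] ⇒ blocked
  3. T ← W → U ← Y — W:fork[open]; U:collider[blocks] ⇒ blocked
  4. T ← W → X → Y — W:fork[open]; X:chain[blocks] ⇒ blocked
Every path is blocked, so T and Y are d-separated given {X}.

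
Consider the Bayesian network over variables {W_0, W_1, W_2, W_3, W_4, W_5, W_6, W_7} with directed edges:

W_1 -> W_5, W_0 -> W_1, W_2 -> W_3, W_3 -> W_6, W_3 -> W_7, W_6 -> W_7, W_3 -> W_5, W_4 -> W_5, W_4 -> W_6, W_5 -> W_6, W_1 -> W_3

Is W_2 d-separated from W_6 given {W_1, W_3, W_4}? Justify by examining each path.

We examine all 6 paths between W_2 and W_6:
Path 1: W_2 → W_3 ← W_1 → W_5 → W_6
  W_1 is a fork here and W_1 is conditioned on, so the path is blocked at W_1.
Path 2: W_2 → W_3 ← W_1 → W_5 ← W_4 → W_6
  W_1 is a fork here and W_1 is conditioned on, so the path is blocked at W_1.
Path 3: W_2 → W_3 → W_6
  W_3 is a chain here and W_3 is conditioned on, so the path is blocked at W_3.
Path 4: W_2 → W_3 → W_7 ← W_6
  W_3 is a chain here and W_3 is conditioned on, so the path is blocked at W_3.
Path 5: W_2 → W_3 → W_5 → W_6
  W_3 is a chain here and W_3 is conditioned on, so the path is blocked at W_3.
Path 6: W_2 → W_3 → W_5 ← W_4 → W_6
  W_3 is a chain here and W_3 is conditioned on, so the path is blocked at W_3.
Every path is blocked, so W_2 and W_6 are d-separated given {W_1, W_3, W_4}.

Yes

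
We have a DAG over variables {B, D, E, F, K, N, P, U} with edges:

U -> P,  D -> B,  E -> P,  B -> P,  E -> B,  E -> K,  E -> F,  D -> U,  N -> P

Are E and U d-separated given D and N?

There are 4 undirected paths between E and U; checking each against the conditioning set {D, N}:
Path 1: E → P ← U
  P is a collider here and neither P nor any of its descendants is conditioned on, so the collider stays closed — the path is blocked at P.
Path 2: E → P ← B ← D → U
  P is a collider here and neither P nor any of its descendants is conditioned on, so the collider stays closed — the path is blocked at P.
Path 3: E → B ← D → U
  B is a collider here and neither B nor any of its descendants is conditioned on, so the collider stays closed — the path is blocked at B.
Path 4: E → B → P ← U
  P is a collider here and neither P nor any of its descendants is conditioned on, so the collider stays closed — the path is blocked at P.
Every path is blocked, so E and U are d-separated given {D, N}.

Yes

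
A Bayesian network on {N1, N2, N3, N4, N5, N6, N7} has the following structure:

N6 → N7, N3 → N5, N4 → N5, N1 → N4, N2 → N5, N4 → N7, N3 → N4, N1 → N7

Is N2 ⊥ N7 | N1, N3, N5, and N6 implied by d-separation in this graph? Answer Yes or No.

Enumerating the 4 paths from N2 to N7 and testing each for blocking by {N1, N3, N5, N6}:
Path 1: N2 → N5 ← N3 → N4 → N7
  N3 is a fork here and N3 is conditioned on, so the path is blocked at N3.
Path 2: N2 → N5 ← N3 → N4 ← N1 → N7
  N3 is a fork here and N3 is conditioned on, so the path is blocked at N3.
Path 3: N2 → N5 ← N4 → N7
  N5 is a collider and N5 is conditioned on, which opens it; N4 is a fork and N4 is not conditioned on — no node blocks this path, so it is active.
Path 4: N2 → N5 ← N4 ← N1 → N7
  N1 is a fork here and N1 is conditioned on, so the path is blocked at N1.
Because an active path exists, N2 and N7 are not d-separated.

No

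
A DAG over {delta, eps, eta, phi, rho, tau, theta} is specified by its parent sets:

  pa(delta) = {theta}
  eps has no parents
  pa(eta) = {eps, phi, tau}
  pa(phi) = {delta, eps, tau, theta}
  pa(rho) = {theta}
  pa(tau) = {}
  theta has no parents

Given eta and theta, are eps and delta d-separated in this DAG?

There are 6 undirected paths between eps and delta; checking each against the conditioning set {eta, theta}:
Path 1: eps → phi ← theta → delta
  theta is a fork here and theta is conditioned on, so the path is blocked at theta.
Path 2: eps → phi ← delta
  phi is a collider and its descendant eta is conditioned on, which opens it — no node blocks this path, so it is active.
Path 3: eps → eta ← phi ← theta → delta
  theta is a fork here and theta is conditioned on, so the path is blocked at theta.
Path 4: eps → eta ← phi ← delta
  eta is a collider and eta is conditioned on, which opens it; phi is a chain and phi is not conditioned on — no node blocks this path, so it is active.
Path 5: eps → eta ← tau → phi ← theta → delta
  theta is a fork here and theta is conditioned on, so the path is blocked at theta.
Path 6: eps → eta ← tau → phi ← delta
  eta is a collider and eta is conditioned on, which opens it; tau is a fork and tau is not conditioned on; phi is a collider and its descendant eta is conditioned on, which opens it — no node blocks this path, so it is active.
Because an active path exists, eps and delta are not d-separated.

No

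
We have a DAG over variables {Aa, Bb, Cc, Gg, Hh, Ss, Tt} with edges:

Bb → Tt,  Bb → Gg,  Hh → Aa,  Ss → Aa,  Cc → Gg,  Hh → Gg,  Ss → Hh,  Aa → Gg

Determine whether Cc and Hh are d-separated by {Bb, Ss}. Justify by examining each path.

Enumerating the 3 paths from Cc to Hh and testing each for blocking by {Bb, Ss}:
Path 1: Cc → Gg ← Aa ← Ss → Hh
  Gg is a collider here and neither Gg nor any of its descendants is conditioned on, so the collider stays closed — the path is blocked at Gg.
Path 2: Cc → Gg ← Aa ← Hh
  Gg is a collider here and neither Gg nor any of its descendants is conditioned on, so the collider stays closed — the path is blocked at Gg.
Path 3: Cc → Gg ← Hh
  Gg is a collider here and neither Gg nor any of its descendants is conditioned on, so the collider stays closed — the path is blocked at Gg.
Every path is blocked, so Cc and Hh are d-separated given {Bb, Ss}.

Yes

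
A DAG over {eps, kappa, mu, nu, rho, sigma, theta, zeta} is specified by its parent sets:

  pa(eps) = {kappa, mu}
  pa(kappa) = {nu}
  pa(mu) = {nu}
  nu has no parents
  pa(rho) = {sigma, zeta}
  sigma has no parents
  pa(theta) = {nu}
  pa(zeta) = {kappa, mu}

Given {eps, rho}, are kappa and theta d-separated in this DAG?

Enumerating the 3 paths from kappa to theta and testing each for blocking by {eps, rho}:
  1. kappa → eps ← mu ← nu → theta — eps:collider[open]; mu:chain[open]; nu:fork[open] ⇒ active
  2. kappa → zeta ← mu ← nu → theta — zeta:collider[open]; mu:chain[open]; nu:fork[open] ⇒ active
  3. kappa ← nu → theta — nu:fork[open] ⇒ active
Since the path kappa → eps ← mu ← nu → theta is active, kappa and theta are not d-separated given {eps, rho}.

No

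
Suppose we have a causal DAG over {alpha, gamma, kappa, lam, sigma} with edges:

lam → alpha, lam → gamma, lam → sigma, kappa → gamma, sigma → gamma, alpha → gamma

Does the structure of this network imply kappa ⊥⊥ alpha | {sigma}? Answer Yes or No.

Yes

We examine all 3 paths between kappa and alpha:
  1. kappa → gamma ← lam → alpha — gamma:collider[blocks]; lam:fork[open] ⇒ blocked
  2. kappa → gamma ← alpha — gamma:collider[blocks] ⇒ blocked
  3. kappa → gamma ← sigma ← lam → alpha — gamma:collider[blocks]; sigma:chain[blocks]; lam:fork[open] ⇒ blocked
Since every path is blocked, d-separation holds.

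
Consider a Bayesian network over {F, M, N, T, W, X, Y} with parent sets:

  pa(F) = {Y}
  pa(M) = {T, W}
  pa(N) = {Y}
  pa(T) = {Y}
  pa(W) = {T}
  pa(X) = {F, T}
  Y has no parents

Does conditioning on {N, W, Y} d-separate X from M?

We examine all 4 paths between X and M:
Path 1: X ← T → W → M
  W is a chain here and W is conditioned on, so the path is blocked at W.
Path 2: X ← T → M
  T is a fork and T is not conditioned on — no node blocks this path, so it is active.
Path 3: X ← F ← Y → T → W → M
  Y is a fork here and Y is conditioned on, so the path is blocked at Y.
Path 4: X ← F ← Y → T → M
  Y is a fork here and Y is conditioned on, so the path is blocked at Y.
Because an active path exists, X and M are not d-separated.

No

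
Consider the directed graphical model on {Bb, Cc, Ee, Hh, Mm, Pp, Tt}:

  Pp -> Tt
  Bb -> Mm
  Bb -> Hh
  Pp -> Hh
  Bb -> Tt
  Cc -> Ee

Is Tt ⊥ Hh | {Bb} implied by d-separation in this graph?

There are 2 undirected paths between Tt and Hh; checking each against the conditioning set {Bb}:
  1. Tt ← Bb → Hh — Bb:fork[blocks] ⇒ blocked
  2. Tt ← Pp → Hh — Pp:fork[open] ⇒ active
At least one path is unblocked, so d-separation fails.

No — Tt and Hh are not d-separated given {Bb}.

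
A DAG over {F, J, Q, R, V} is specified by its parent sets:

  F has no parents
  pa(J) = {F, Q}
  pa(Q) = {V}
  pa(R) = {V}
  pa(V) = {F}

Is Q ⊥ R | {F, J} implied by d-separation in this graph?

No

We examine all 2 paths between Q and R:
  1. Q ← V → R — V:fork[open] ⇒ active
  2. Q → J ← F → V → R — J:collider[open]; F:fork[blocks]; V:chain[open] ⇒ blocked
At least one path is unblocked, so d-separation fails.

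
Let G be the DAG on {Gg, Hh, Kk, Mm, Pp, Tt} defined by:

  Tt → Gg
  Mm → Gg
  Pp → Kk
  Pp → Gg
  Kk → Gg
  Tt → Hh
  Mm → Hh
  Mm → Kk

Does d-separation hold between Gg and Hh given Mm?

We examine all 4 paths between Gg and Hh:
  1. Gg ← Kk ← Mm → Hh — Kk:chain[open]; Mm:fork[blocks] ⇒ blocked
  2. Gg ← Mm → Hh — Mm:fork[blocks] ⇒ blocked
  3. Gg ← Tt → Hh — Tt:fork[open] ⇒ active
  4. Gg ← Pp → Kk ← Mm → Hh — Pp:fork[open]; Kk:collider[blocks]; Mm:fork[blocks] ⇒ blocked
At least one path is unblocked, so d-separation fails.

No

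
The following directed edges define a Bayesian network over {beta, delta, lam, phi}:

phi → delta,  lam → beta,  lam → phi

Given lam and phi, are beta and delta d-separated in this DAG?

Yes

Only one path connects beta and delta:
Path 1: beta ← lam → phi → delta
  lam is a fork here and lam is conditioned on, so the path is blocked at lam.
Since every path is blocked, d-separation holds.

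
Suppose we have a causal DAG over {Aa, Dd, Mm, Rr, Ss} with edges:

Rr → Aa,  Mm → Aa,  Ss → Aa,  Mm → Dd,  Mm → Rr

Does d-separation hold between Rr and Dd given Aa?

Enumerating the 2 paths from Rr to Dd and testing each for blocking by {Aa}:
Path 1: Rr ← Mm → Dd
  Mm is a fork and Mm is not conditioned on — no node blocks this path, so it is active.
Path 2: Rr → Aa ← Mm → Dd
  Aa is a collider and Aa is conditioned on, which opens it; Mm is a fork and Mm is not conditioned on — no node blocks this path, so it is active.
Because an active path exists, Rr and Dd are not d-separated.

No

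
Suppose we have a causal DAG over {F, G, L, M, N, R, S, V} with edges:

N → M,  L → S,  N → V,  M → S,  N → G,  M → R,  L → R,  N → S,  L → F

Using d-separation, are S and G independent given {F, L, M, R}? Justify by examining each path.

No

There are 3 undirected paths between S and G; checking each against the conditioning set {F, L, M, R}:
Path 1: S ← N → G
  N is a fork and N is not conditioned on — no node blocks this path, so it is active.
Path 2: S ← M ← N → G
  M is a chain here and M is conditioned on, so the path is blocked at M.
Path 3: S ← L → R ← M ← N → G
  L is a fork here and L is conditioned on, so the path is blocked at L.
Because an active path exists, S and G are not d-separated.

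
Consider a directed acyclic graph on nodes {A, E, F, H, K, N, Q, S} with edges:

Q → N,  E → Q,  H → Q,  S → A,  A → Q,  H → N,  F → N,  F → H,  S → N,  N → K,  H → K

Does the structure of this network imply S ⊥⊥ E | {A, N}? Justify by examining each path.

No — S and E are not d-separated given {A, N}.

We examine all 5 paths between S and E:
Path 1: S → A → Q ← E
  A is a chain here and A is conditioned on, so the path is blocked at A.
Path 2: S → N ← H → Q ← E
  N is a collider and N is conditioned on, which opens it; H is a fork and H is not conditioned on; Q is a collider and its descendant N is conditioned on, which opens it — no node blocks this path, so it is active.
Path 3: S → N ← F → H → Q ← E
  N is a collider and N is conditioned on, which opens it; F is a fork and F is not conditioned on; H is a chain and H is not conditioned on; Q is a collider and its descendant N is conditioned on, which opens it — no node blocks this path, so it is active.
Path 4: S → N ← Q ← E
  N is a collider and N is conditioned on, which opens it; Q is a chain and Q is not conditioned on — no node blocks this path, so it is active.
Path 5: S → N → K ← H → Q ← E
  N is a chain here and N is conditioned on, so the path is blocked at N.
Since the path S → N ← H → Q ← E is active, S and E are not d-separated given {A, N}.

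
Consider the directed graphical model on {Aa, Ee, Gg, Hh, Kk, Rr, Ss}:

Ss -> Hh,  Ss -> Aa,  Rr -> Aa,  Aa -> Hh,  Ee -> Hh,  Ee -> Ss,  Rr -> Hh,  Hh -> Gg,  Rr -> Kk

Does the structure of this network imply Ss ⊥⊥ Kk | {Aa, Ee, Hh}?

6 paths connect Ss and Kk; each must be blocked for d-separation to hold:
  1. Ss → Hh ← Rr → Kk — Hh:collider[open]; Rr:fork[open] ⇒ active
  2. Ss → Hh ← Aa ← Rr → Kk — Hh:collider[open]; Aa:chain[blocks]; Rr:fork[open] ⇒ blocked
  3. Ss ← Ee → Hh ← Rr → Kk — Ee:fork[blocks]; Hh:collider[open]; Rr:fork[open] ⇒ blocked
  4. Ss ← Ee → Hh ← Aa ← Rr → Kk — Ee:fork[blocks]; Hh:collider[open]; Aa:chain[blocks]; Rr:fork[open] ⇒ blocked
  5. Ss → Aa → Hh ← Rr → Kk — Aa:chain[blocks]; Hh:collider[open]; Rr:fork[open] ⇒ blocked
  6. Ss → Aa ← Rr → Kk — Aa:collider[open]; Rr:fork[open] ⇒ active
Because an active path exists, Ss and Kk are not d-separated.

No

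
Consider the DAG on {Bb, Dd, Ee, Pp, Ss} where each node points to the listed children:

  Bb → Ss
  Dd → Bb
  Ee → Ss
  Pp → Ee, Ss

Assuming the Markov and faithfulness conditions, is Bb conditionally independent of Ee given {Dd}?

Yes

There are 2 undirected paths between Bb and Ee; checking each against the conditioning set {Dd}:
Path 1: Bb → Ss ← Pp → Ee
  Ss is a collider here and neither Ss nor any of its descendants is conditioned on, so the collider stays closed — the path is blocked at Ss.
Path 2: Bb → Ss ← Ee
  Ss is a collider here and neither Ss nor any of its descendants is conditioned on, so the collider stays closed — the path is blocked at Ss.
Since every path is blocked, d-separation holds.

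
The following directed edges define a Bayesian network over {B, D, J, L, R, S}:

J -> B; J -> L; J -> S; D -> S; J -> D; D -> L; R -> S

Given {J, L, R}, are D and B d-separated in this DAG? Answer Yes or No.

Enumerating the 3 paths from D to B and testing each for blocking by {J, L, R}:
Path 1: D → S ← J → B
  S is a collider here and neither S nor any of its descendants is conditioned on, so the collider stays closed — the path is blocked at S.
Path 2: D ← J → B
  J is a fork here and J is conditioned on, so the path is blocked at J.
Path 3: D → L ← J → B
  J is a fork here and J is conditioned on, so the path is blocked at J.
All paths are blocked; D ⊥ B | {J, L, R} holds.

Yes — D and B are d-separated given {J, L, R}.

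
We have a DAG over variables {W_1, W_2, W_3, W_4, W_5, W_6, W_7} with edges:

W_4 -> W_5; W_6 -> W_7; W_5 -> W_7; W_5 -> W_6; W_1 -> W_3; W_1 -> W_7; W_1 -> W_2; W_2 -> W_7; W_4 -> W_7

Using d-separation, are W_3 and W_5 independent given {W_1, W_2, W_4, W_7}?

Yes — W_3 and W_5 are d-separated given {W_1, W_2, W_4, W_7}.

6 paths connect W_3 and W_5; each must be blocked for d-separation to hold:
Path 1: W_3 ← W_1 → W_2 → W_7 ← W_5
  W_1 is a fork here and W_1 is conditioned on, so the path is blocked at W_1.
Path 2: W_3 ← W_1 → W_2 → W_7 ← W_6 ← W_5
  W_1 is a fork here and W_1 is conditioned on, so the path is blocked at W_1.
Path 3: W_3 ← W_1 → W_2 → W_7 ← W_4 → W_5
  W_1 is a fork here and W_1 is conditioned on, so the path is blocked at W_1.
Path 4: W_3 ← W_1 → W_7 ← W_5
  W_1 is a fork here and W_1 is conditioned on, so the path is blocked at W_1.
Path 5: W_3 ← W_1 → W_7 ← W_6 ← W_5
  W_1 is a fork here and W_1 is conditioned on, so the path is blocked at W_1.
Path 6: W_3 ← W_1 → W_7 ← W_4 → W_5
  W_1 is a fork here and W_1 is conditioned on, so the path is blocked at W_1.
All paths are blocked; W_3 ⊥ W_5 | {W_1, W_2, W_4, W_7} holds.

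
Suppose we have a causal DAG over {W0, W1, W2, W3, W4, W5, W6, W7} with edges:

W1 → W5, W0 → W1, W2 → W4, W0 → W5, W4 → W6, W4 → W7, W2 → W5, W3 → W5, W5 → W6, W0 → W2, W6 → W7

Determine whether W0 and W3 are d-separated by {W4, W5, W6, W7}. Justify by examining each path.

We examine all 5 paths between W0 and W3:
Path 1: W0 → W1 → W5 ← W3
  W1 is a chain and W1 is not conditioned on; W5 is a collider and W5 is conditioned on, which opens it — no node blocks this path, so it is active.
Path 2: W0 → W5 ← W3
  W5 is a collider and W5 is conditioned on, which opens it — no node blocks this path, so it is active.
Path 3: W0 → W2 → W4 → W6 ← W5 ← W3
  W4 is a chain here and W4 is conditioned on, so the path is blocked at W4.
Path 4: W0 → W2 → W4 → W7 ← W6 ← W5 ← W3
  W4 is a chain here and W4 is conditioned on, so the path is blocked at W4.
Path 5: W0 → W2 → W5 ← W3
  W2 is a chain and W2 is not conditioned on; W5 is a collider and W5 is conditioned on, which opens it — no node blocks this path, so it is active.
At least one path is unblocked, so d-separation fails.

No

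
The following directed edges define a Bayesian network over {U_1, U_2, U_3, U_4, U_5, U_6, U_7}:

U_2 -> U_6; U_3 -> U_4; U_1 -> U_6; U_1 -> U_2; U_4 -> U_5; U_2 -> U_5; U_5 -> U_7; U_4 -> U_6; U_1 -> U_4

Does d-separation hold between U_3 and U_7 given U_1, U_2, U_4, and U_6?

5 paths connect U_3 and U_7; each must be blocked for d-separation to hold:
Path 1: U_3 → U_4 → U_6 ← U_2 → U_5 → U_7
  U_4 is a chain here and U_4 is conditioned on, so the path is blocked at U_4.
Path 2: U_3 → U_4 → U_6 ← U_1 → U_2 → U_5 → U_7
  U_4 is a chain here and U_4 is conditioned on, so the path is blocked at U_4.
Path 3: U_3 → U_4 → U_5 → U_7
  U_4 is a chain here and U_4 is conditioned on, so the path is blocked at U_4.
Path 4: U_3 → U_4 ← U_1 → U_6 ← U_2 → U_5 → U_7
  U_1 is a fork here and U_1 is conditioned on, so the path is blocked at U_1.
Path 5: U_3 → U_4 ← U_1 → U_2 → U_5 → U_7
  U_1 is a fork here and U_1 is conditioned on, so the path is blocked at U_1.
Since every path is blocked, d-separation holds.

Yes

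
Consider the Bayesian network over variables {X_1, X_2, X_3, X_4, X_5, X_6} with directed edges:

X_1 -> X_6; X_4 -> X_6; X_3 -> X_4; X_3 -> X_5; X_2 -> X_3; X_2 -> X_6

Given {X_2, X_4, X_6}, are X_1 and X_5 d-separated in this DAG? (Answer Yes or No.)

Yes

We examine all 2 paths between X_1 and X_5:
  1. X_1 → X_6 ← X_2 → X_3 → X_5 — X_6:collider[open]; X_2:fork[blocks]; X_3:chain[open] ⇒ blocked
  2. X_1 → X_6 ← X_4 ← X_3 → X_5 — X_6:collider[open]; X_4:chain[blocks]; X_3:fork[open] ⇒ blocked
Every path is blocked, so X_1 and X_5 are d-separated given {X_2, X_4, X_6}.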